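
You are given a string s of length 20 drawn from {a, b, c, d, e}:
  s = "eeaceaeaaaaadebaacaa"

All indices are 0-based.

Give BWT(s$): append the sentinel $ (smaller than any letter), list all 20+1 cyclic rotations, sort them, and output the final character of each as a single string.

rank  rotation               last
    0  $eeaceaeaaaaadebaacaa  a
    1  a$eeaceaeaaaaadebaaca  a
    2  aa$eeaceaeaaaaadebaac  c
    3  aaaaadebaacaa$eeaceae  e
    4  aaaadebaacaa$eeaceaea  a
    5  aaadebaacaa$eeaceaeaa  a
    6  aacaa$eeaceaeaaaaadeb  b
    7  aadebaacaa$eeaceaeaaa  a
    8  acaa$eeaceaeaaaaadeba  a
    9  aceaeaaaaadebaacaa$ee  e
   10  adebaacaa$eeaceaeaaaa  a
   11  aeaaaaadebaacaa$eeace  e
   12  baacaa$eeaceaeaaaaade  e
   13  caa$eeaceaeaaaaadebaa  a
   14  ceaeaaaaadebaacaa$eea  a
   15  debaacaa$eeaceaeaaaaa  a
   16  eaaaaadebaacaa$eeacea  a
   17  eaceaeaaaaadebaacaa$e  e
   18  eaeaaaaadebaacaa$eeac  c
   19  ebaacaa$eeaceaeaaaaad  d
   20  eeaceaeaaaaadebaacaa$  $

aaceaabaaeaeeaaaaecd$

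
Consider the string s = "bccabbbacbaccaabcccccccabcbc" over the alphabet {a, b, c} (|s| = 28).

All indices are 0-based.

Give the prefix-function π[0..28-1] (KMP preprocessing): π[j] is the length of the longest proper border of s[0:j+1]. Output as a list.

π[0] = 0
j=1 s[j]='c': π[1]=0 (border '')
j=2 s[j]='c': π[2]=0 (border '')
j=3 s[j]='a': π[3]=0 (border '')
j=4 s[j]='b': π[4]=1 (border 'b')
j=5 s[j]='b': k: 1→0; π[5]=1 (border 'b')
j=6 s[j]='b': k: 1→0; π[6]=1 (border 'b')
j=7 s[j]='a': k: 1→0; π[7]=0 (border '')
j=8 s[j]='c': π[8]=0 (border '')
j=9 s[j]='b': π[9]=1 (border 'b')
j=10 s[j]='a': k: 1→0; π[10]=0 (border '')
j=11 s[j]='c': π[11]=0 (border '')
j=12 s[j]='c': π[12]=0 (border '')
j=13 s[j]='a': π[13]=0 (border '')
j=14 s[j]='a': π[14]=0 (border '')
j=15 s[j]='b': π[15]=1 (border 'b')
j=16 s[j]='c': π[16]=2 (border 'bc')
j=17 s[j]='c': π[17]=3 (border 'bcc')
j=18 s[j]='c': k: 3→0; π[18]=0 (border '')
j=19 s[j]='c': π[19]=0 (border '')
j=20 s[j]='c': π[20]=0 (border '')
j=21 s[j]='c': π[21]=0 (border '')
j=22 s[j]='c': π[22]=0 (border '')
j=23 s[j]='a': π[23]=0 (border '')
j=24 s[j]='b': π[24]=1 (border 'b')
j=25 s[j]='c': π[25]=2 (border 'bc')
j=26 s[j]='b': k: 2→0; π[26]=1 (border 'b')
j=27 s[j]='c': π[27]=2 (border 'bc')

[0, 0, 0, 0, 1, 1, 1, 0, 0, 1, 0, 0, 0, 0, 0, 1, 2, 3, 0, 0, 0, 0, 0, 0, 1, 2, 1, 2]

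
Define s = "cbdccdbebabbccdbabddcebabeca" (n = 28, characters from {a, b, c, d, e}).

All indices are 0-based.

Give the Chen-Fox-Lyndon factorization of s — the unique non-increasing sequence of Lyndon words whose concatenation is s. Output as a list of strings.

["c", "bdccdbe", "b", "abbccdbabddcebabec", "a"]

emit factor 1: 'c' (i=0, period=1)
emit factor 2: 'bdccdbe' (i=1, period=7)
emit factor 3: 'b' (i=8, period=1)
emit factor 4: 'abbccdbabddcebabec' (i=9, period=18)
emit factor 5: 'a' (i=27, period=1)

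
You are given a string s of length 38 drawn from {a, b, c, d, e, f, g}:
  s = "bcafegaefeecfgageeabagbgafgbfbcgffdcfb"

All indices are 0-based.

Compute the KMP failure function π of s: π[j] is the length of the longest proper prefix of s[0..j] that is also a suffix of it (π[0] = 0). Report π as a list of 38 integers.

[0, 0, 0, 0, 0, 0, 0, 0, 0, 0, 0, 0, 0, 0, 0, 0, 0, 0, 0, 1, 0, 0, 1, 0, 0, 0, 0, 1, 0, 1, 2, 0, 0, 0, 0, 0, 0, 1]

π[0] = 0
j=1 s[j]='c': π[1]=0 (border '')
j=2 s[j]='a': π[2]=0 (border '')
j=3 s[j]='f': π[3]=0 (border '')
j=4 s[j]='e': π[4]=0 (border '')
j=5 s[j]='g': π[5]=0 (border '')
j=6 s[j]='a': π[6]=0 (border '')
j=7 s[j]='e': π[7]=0 (border '')
j=8 s[j]='f': π[8]=0 (border '')
j=9 s[j]='e': π[9]=0 (border '')
j=10 s[j]='e': π[10]=0 (border '')
j=11 s[j]='c': π[11]=0 (border '')
j=12 s[j]='f': π[12]=0 (border '')
j=13 s[j]='g': π[13]=0 (border '')
j=14 s[j]='a': π[14]=0 (border '')
j=15 s[j]='g': π[15]=0 (border '')
j=16 s[j]='e': π[16]=0 (border '')
j=17 s[j]='e': π[17]=0 (border '')
j=18 s[j]='a': π[18]=0 (border '')
j=19 s[j]='b': π[19]=1 (border 'b')
j=20 s[j]='a': k: 1→0; π[20]=0 (border '')
j=21 s[j]='g': π[21]=0 (border '')
j=22 s[j]='b': π[22]=1 (border 'b')
j=23 s[j]='g': k: 1→0; π[23]=0 (border '')
j=24 s[j]='a': π[24]=0 (border '')
j=25 s[j]='f': π[25]=0 (border '')
j=26 s[j]='g': π[26]=0 (border '')
j=27 s[j]='b': π[27]=1 (border 'b')
j=28 s[j]='f': k: 1→0; π[28]=0 (border '')
j=29 s[j]='b': π[29]=1 (border 'b')
j=30 s[j]='c': π[30]=2 (border 'bc')
j=31 s[j]='g': k: 2→0; π[31]=0 (border '')
j=32 s[j]='f': π[32]=0 (border '')
j=33 s[j]='f': π[33]=0 (border '')
j=34 s[j]='d': π[34]=0 (border '')
j=35 s[j]='c': π[35]=0 (border '')
j=36 s[j]='f': π[36]=0 (border '')
j=37 s[j]='b': π[37]=1 (border 'b')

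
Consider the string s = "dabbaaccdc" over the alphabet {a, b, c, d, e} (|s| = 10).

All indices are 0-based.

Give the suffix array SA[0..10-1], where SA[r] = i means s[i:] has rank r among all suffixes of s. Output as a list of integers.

sorted suffixes:
  #0 SA[0]=4  'aaccdc'
  #1 SA[1]=1  'abbaaccdc'
  #2 SA[2]=5  'accdc'
  #3 SA[3]=3  'baaccdc'
  #4 SA[4]=2  'bbaaccdc'
  #5 SA[5]=9  'c'
  #6 SA[6]=6  'ccdc'
  #7 SA[7]=7  'cdc'
  #8 SA[8]=0  'dabbaaccdc'
  #9 SA[9]=8  'dc'

[4, 1, 5, 3, 2, 9, 6, 7, 0, 8]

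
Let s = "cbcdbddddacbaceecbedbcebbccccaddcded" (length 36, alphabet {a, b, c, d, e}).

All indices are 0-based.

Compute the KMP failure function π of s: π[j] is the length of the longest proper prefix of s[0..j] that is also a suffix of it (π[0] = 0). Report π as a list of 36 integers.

[0, 0, 1, 0, 0, 0, 0, 0, 0, 0, 1, 2, 0, 1, 0, 0, 1, 2, 0, 0, 0, 1, 0, 0, 0, 1, 1, 1, 1, 0, 0, 0, 1, 0, 0, 0]

π[0] = 0
j=1 s[j]='b': π[1]=0 (border '')
j=2 s[j]='c': π[2]=1 (border 'c')
j=3 s[j]='d': k: 1→0; π[3]=0 (border '')
j=4 s[j]='b': π[4]=0 (border '')
j=5 s[j]='d': π[5]=0 (border '')
j=6 s[j]='d': π[6]=0 (border '')
j=7 s[j]='d': π[7]=0 (border '')
j=8 s[j]='d': π[8]=0 (border '')
j=9 s[j]='a': π[9]=0 (border '')
j=10 s[j]='c': π[10]=1 (border 'c')
j=11 s[j]='b': π[11]=2 (border 'cb')
j=12 s[j]='a': k: 2→0; π[12]=0 (border '')
j=13 s[j]='c': π[13]=1 (border 'c')
j=14 s[j]='e': k: 1→0; π[14]=0 (border '')
j=15 s[j]='e': π[15]=0 (border '')
j=16 s[j]='c': π[16]=1 (border 'c')
j=17 s[j]='b': π[17]=2 (border 'cb')
j=18 s[j]='e': k: 2→0; π[18]=0 (border '')
j=19 s[j]='d': π[19]=0 (border '')
j=20 s[j]='b': π[20]=0 (border '')
j=21 s[j]='c': π[21]=1 (border 'c')
j=22 s[j]='e': k: 1→0; π[22]=0 (border '')
j=23 s[j]='b': π[23]=0 (border '')
j=24 s[j]='b': π[24]=0 (border '')
j=25 s[j]='c': π[25]=1 (border 'c')
j=26 s[j]='c': k: 1→0; π[26]=1 (border 'c')
j=27 s[j]='c': k: 1→0; π[27]=1 (border 'c')
j=28 s[j]='c': k: 1→0; π[28]=1 (border 'c')
j=29 s[j]='a': k: 1→0; π[29]=0 (border '')
j=30 s[j]='d': π[30]=0 (border '')
j=31 s[j]='d': π[31]=0 (border '')
j=32 s[j]='c': π[32]=1 (border 'c')
j=33 s[j]='d': k: 1→0; π[33]=0 (border '')
j=34 s[j]='e': π[34]=0 (border '')
j=35 s[j]='d': π[35]=0 (border '')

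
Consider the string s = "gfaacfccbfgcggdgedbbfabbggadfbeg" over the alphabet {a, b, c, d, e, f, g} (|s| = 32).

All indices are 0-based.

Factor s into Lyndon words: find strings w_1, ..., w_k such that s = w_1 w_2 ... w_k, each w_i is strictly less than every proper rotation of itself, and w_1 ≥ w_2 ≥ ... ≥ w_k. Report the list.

emit factor 1: 'g' (i=0, period=1)
emit factor 2: 'f' (i=1, period=1)
emit factor 3: 'aacfccbfgcggdgedbbfabbggadfbeg' (i=2, period=30)

["g", "f", "aacfccbfgcggdgedbbfabbggadfbeg"]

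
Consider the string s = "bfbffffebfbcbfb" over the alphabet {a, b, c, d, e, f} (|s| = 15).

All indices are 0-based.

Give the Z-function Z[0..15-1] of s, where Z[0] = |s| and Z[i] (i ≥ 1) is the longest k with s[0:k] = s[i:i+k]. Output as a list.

Z[0]=15
i=1: fresh scan; Z[1]=0
i=2: fresh scan; Z[2]=2 scan→box=[2,4)
i=3: min(r-i=1, Z[1]=0)=0; Z[3]=0
i=4: fresh scan; Z[4]=0
i=5: fresh scan; Z[5]=0
i=6: fresh scan; Z[6]=0
i=7: fresh scan; Z[7]=0
i=8: fresh scan; Z[8]=3 scan→box=[8,11)
i=9: min(r-i=2, Z[1]=0)=0; Z[9]=0
i=10: min(r-i=1, Z[2]=2)=1; Z[10]=1
i=11: fresh scan; Z[11]=0
i=12: fresh scan; Z[12]=3 scan→box=[12,15)
i=13: min(r-i=2, Z[1]=0)=0; Z[13]=0
i=14: min(r-i=1, Z[2]=2)=1; Z[14]=1

[15, 0, 2, 0, 0, 0, 0, 0, 3, 0, 1, 0, 3, 0, 1]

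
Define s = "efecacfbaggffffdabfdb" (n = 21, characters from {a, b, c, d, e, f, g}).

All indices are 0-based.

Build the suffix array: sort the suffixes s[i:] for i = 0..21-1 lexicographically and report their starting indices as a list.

[16, 4, 8, 20, 7, 17, 3, 5, 15, 19, 2, 0, 6, 14, 18, 1, 13, 12, 11, 10, 9]

sorted suffixes:
  #0 SA[0]=16  'abfdb'
  #1 SA[1]=4  'acfbaggffffdabfdb'
  #2 SA[2]=8  'aggffffdabfdb'
  #3 SA[3]=20  'b'
  #4 SA[4]=7  'baggffffdabfdb'
  #5 SA[5]=17  'bfdb'
  #6 SA[6]=3  'cacfbaggffffdabfdb'
  #7 SA[7]=5  'cfbaggffffdabfdb'
  #8 SA[8]=15  'dabfdb'
  #9 SA[9]=19  'db'
  #10 SA[10]=2  'ecacfbaggffffdabfdb'
  #11 SA[11]=0  'efecacfbaggffffdabfdb'
  #12 SA[12]=6  'fbaggffffdabfdb'
  #13 SA[13]=14  'fdabfdb'
  #14 SA[14]=18  'fdb'
  #15 SA[15]=1  'fecacfbaggffffdabfdb'
  #16 SA[16]=13  'ffdabfdb'
  #17 SA[17]=12  'fffdabfdb'
  #18 SA[18]=11  'ffffdabfdb'
  #19 SA[19]=10  'gffffdabfdb'
  #20 SA[20]=9  'ggffffdabfdb'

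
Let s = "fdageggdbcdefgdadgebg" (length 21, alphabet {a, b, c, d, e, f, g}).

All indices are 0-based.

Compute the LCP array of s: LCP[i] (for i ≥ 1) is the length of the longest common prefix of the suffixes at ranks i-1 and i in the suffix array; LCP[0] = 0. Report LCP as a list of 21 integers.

sorted suffixes:
  #0 SA[0]=15  'adgebg'
  #1 SA[1]=2  'ageggdbcdefgdadgebg'
  #2 SA[2]=8  'bcdefgdadgebg'
  #3 SA[3]=19  'bg'
  #4 SA[4]=9  'cdefgdadgebg'
  #5 SA[5]=14  'dadgebg'
  #6 SA[6]=1  'dageggdbcdefgdadgebg'
  #7 SA[7]=7  'dbcdefgdadgebg'
  #8 SA[8]=10  'defgdadgebg'
  #9 SA[9]=16  'dgebg'
  #10 SA[10]=18  'ebg'
  #11 SA[11]=11  'efgdadgebg'
  #12 SA[12]=4  'eggdbcdefgdadgebg'
  #13 SA[13]=0  'fdageggdbcdefgdadgebg'
  #14 SA[14]=12  'fgdadgebg'
  #15 SA[15]=20  'g'
  #16 SA[16]=13  'gdadgebg'
  #17 SA[17]=6  'gdbcdefgdadgebg'
  #18 SA[18]=17  'gebg'
  #19 SA[19]=3  'geggdbcdefgdadgebg'
  #20 SA[20]=5  'ggdbcdefgdadgebg'

SA = [15, 2, 8, 19, 9, 14, 1, 7, 10, 16, 18, 11, 4, 0, 12, 20, 13, 6, 17, 3, 5]
[i] adj suffixes → lcp
  [1] 15/2 → 1 ('a')
  [2] 2/8 → 0 ('')
  [3] 8/19 → 1 ('b')
  [4] 19/9 → 0 ('')
  [5] 9/14 → 0 ('')
  [6] 14/1 → 2 ('da')
  [7] 1/7 → 1 ('d')
  [8] 7/10 → 1 ('d')
  [9] 10/16 → 1 ('d')
  [10] 16/18 → 0 ('')
  [11] 18/11 → 1 ('e')
  [12] 11/4 → 1 ('e')
  [13] 4/0 → 0 ('')
  [14] 0/12 → 1 ('f')
  [15] 12/20 → 0 ('')
  [16] 20/13 → 1 ('g')
  [17] 13/6 → 2 ('gd')
  [18] 6/17 → 1 ('g')
  [19] 17/3 → 2 ('ge')
  [20] 3/5 → 1 ('g')

[0, 1, 0, 1, 0, 0, 2, 1, 1, 1, 0, 1, 1, 0, 1, 0, 1, 2, 1, 2, 1]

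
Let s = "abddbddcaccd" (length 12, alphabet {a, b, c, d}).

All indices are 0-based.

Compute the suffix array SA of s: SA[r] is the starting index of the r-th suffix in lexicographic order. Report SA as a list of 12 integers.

rank | idx | suffix
   0 |   0 | abddbddcaccd
   1 |   8 | accd
   2 |   1 | bddbddcaccd
   3 |   4 | bddcaccd
   4 |   7 | caccd
   5 |   9 | ccd
   6 |  10 | cd
   7 |  11 | d
   8 |   3 | dbddcaccd
   9 |   6 | dcaccd
  10 |   2 | ddbddcaccd
  11 |   5 | ddcaccd

[0, 8, 1, 4, 7, 9, 10, 11, 3, 6, 2, 5]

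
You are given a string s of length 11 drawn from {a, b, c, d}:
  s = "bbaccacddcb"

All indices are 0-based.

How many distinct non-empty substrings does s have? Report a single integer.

sorted suffixes:
  #0 SA[0]=2  'accacddcb'
  #1 SA[1]=5  'acddcb'
  #2 SA[2]=10  'b'
  #3 SA[3]=1  'baccacddcb'
  #4 SA[4]=0  'bbaccacddcb'
  #5 SA[5]=4  'cacddcb'
  #6 SA[6]=9  'cb'
  #7 SA[7]=3  'ccacddcb'
  #8 SA[8]=6  'cddcb'
  #9 SA[9]=8  'dcb'
  #10 SA[10]=7  'ddcb'

SA = [2, 5, 10, 1, 0, 4, 9, 3, 6, 8, 7]
i: (SA[i-1],SA[i]) lcp shared
  1: (2,5) 2 'ac'
  2: (5,10) 0 ''
  3: (10,1) 1 'b'
  4: (1,0) 1 'b'
  5: (0,4) 0 ''
  6: (4,9) 1 'c'
  7: (9,3) 1 'c'
  8: (3,6) 1 'c'
  9: (6,8) 0 ''
  10: (8,7) 1 'd'

n(n+1)/2 = 11·12/2 = 66
Σ LCP = 0 + 2 + 0 + 1 + 1 + 0 + 1 + 1 + 1 + 0 + 1 = 8
distinct = 66 − 8 = 58

58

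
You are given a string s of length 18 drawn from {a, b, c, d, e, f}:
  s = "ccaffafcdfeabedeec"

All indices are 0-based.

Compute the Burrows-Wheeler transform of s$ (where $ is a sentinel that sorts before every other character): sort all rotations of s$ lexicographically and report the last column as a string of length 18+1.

rank  rotation             last
    0  $ccaffafcdfeabedeec  c
    1  abedeec$ccaffafcdfe  e
    2  afcdfeabedeec$ccaff  f
    3  affafcdfeabedeec$cc  c
    4  bedeec$ccaffafcdfea  a
    5  c$ccaffafcdfeabedee  e
    6  caffafcdfeabedeec$c  c
    7  ccaffafcdfeabedeec$  $
    8  cdfeabedeec$ccaffaf  f
    9  deec$ccaffafcdfeabe  e
   10  dfeabedeec$ccaffafc  c
   11  eabedeec$ccaffafcdf  f
   12  ec$ccaffafcdfeabede  e
   13  edeec$ccaffafcdfeab  b
   14  eec$ccaffafcdfeabed  d
   15  fafcdfeabedeec$ccaf  f
   16  fcdfeabedeec$ccaffa  a
   17  feabedeec$ccaffafcd  d
   18  ffafcdfeabedeec$cca  a

cefcaec$fecfebdfada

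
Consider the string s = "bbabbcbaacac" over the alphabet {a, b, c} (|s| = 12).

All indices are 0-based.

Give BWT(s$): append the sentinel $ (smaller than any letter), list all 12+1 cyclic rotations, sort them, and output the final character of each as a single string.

cbbcacb$abaab

rank  rotation       last
    0  $bbabbcbaacac  c
    1  aacac$bbabbcb  b
    2  abbcbaacac$bb  b
    3  ac$bbabbcbaac  c
    4  acac$bbabbcba  a
    5  baacac$bbabbc  c
    6  babbcbaacac$b  b
    7  bbabbcbaacac$  $
    8  bbcbaacac$bba  a
    9  bcbaacac$bbab  b
   10  c$bbabbcbaaca  a
   11  cac$bbabbcbaa  a
   12  cbaacac$bbabb  b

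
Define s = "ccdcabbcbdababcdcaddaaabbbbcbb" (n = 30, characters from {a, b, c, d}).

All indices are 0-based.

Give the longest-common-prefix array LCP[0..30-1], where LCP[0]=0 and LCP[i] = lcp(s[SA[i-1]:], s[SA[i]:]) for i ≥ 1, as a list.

[0, 2, 1, 2, 3, 2, 1, 0, 1, 1, 2, 3, 2, 4, 1, 3, 2, 1, 0, 2, 1, 2, 1, 1, 4, 0, 2, 1, 3, 1]

sorted suffixes:
  #0 SA[0]=20  'aaabbbbcbb'
  #1 SA[1]=21  'aabbbbcbb'
  #2 SA[2]=10  'ababcdcaddaaabbbbcbb'
  #3 SA[3]=22  'abbbbcbb'
  #4 SA[4]=4  'abbcbdababcdcaddaaabbbbcbb'
  #5 SA[5]=12  'abcdcaddaaabbbbcbb'
  #6 SA[6]=17  'addaaabbbbcbb'
  #7 SA[7]=29  'b'
  #8 SA[8]=11  'babcdcaddaaabbbbcbb'
  #9 SA[9]=28  'bb'
  #10 SA[10]=23  'bbbbcbb'
  #11 SA[11]=24  'bbbcbb'
  #12 SA[12]=25  'bbcbb'
  #13 SA[13]=5  'bbcbdababcdcaddaaabbbbcbb'
  #14 SA[14]=26  'bcbb'
  #15 SA[15]=6  'bcbdababcdcaddaaabbbbcbb'
  #16 SA[16]=13  'bcdcaddaaabbbbcbb'
  #17 SA[17]=8  'bdababcdcaddaaabbbbcbb'
  #18 SA[18]=3  'cabbcbdababcdcaddaaabbbbcbb'
  #19 SA[19]=16  'caddaaabbbbcbb'
  #20 SA[20]=27  'cbb'
  #21 SA[21]=7  'cbdababcdcaddaaabbbbcbb'
  #22 SA[22]=0  'ccdcabbcbdababcdcaddaaabbbbcbb'
  #23 SA[23]=1  'cdcabbcbdababcdcaddaaabbbbcbb'
  #24 SA[24]=14  'cdcaddaaabbbbcbb'
  #25 SA[25]=19  'daaabbbbcbb'
  #26 SA[26]=9  'dababcdcaddaaabbbbcbb'
  #27 SA[27]=2  'dcabbcbdababcdcaddaaabbbbcbb'
  #28 SA[28]=15  'dcaddaaabbbbcbb'
  #29 SA[29]=18  'ddaaabbbbcbb'

SA = [20, 21, 10, 22, 4, 12, 17, 29, 11, 28, 23, 24, 25, 5, 26, 6, 13, 8, 3, 16, 27, 7, 0, 1, 14, 19, 9, 2, 15, 18]
[i] adj suffixes → lcp
  [1] 20/21 → 2 ('aa')
  [2] 21/10 → 1 ('a')
  [3] 10/22 → 2 ('ab')
  [4] 22/4 → 3 ('abb')
  [5] 4/12 → 2 ('ab')
  [6] 12/17 → 1 ('a')
  [7] 17/29 → 0 ('')
  [8] 29/11 → 1 ('b')
  [9] 11/28 → 1 ('b')
  [10] 28/23 → 2 ('bb')
  [11] 23/24 → 3 ('bbb')
  [12] 24/25 → 2 ('bb')
  [13] 25/5 → 4 ('bbcb')
  [14] 5/26 → 1 ('b')
  [15] 26/6 → 3 ('bcb')
  [16] 6/13 → 2 ('bc')
  [17] 13/8 → 1 ('b')
  [18] 8/3 → 0 ('')
  [19] 3/16 → 2 ('ca')
  [20] 16/27 → 1 ('c')
  [21] 27/7 → 2 ('cb')
  [22] 7/0 → 1 ('c')
  [23] 0/1 → 1 ('c')
  [24] 1/14 → 4 ('cdca')
  [25] 14/19 → 0 ('')
  [26] 19/9 → 2 ('da')
  [27] 9/2 → 1 ('d')
  [28] 2/15 → 3 ('dca')
  [29] 15/18 → 1 ('d')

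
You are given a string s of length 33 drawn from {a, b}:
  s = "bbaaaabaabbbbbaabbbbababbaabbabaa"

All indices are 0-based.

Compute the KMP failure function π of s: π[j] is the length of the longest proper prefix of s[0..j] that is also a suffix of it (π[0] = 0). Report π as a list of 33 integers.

[0, 1, 0, 0, 0, 0, 1, 0, 0, 1, 2, 2, 2, 2, 3, 4, 1, 2, 2, 2, 3, 1, 0, 1, 2, 3, 4, 1, 2, 3, 1, 0, 0]

π[0] = 0
j=1 s[j]='b': π[1]=1 (border 'b')
j=2 s[j]='a': k: 1→0; π[2]=0 (border '')
j=3 s[j]='a': π[3]=0 (border '')
j=4 s[j]='a': π[4]=0 (border '')
j=5 s[j]='a': π[5]=0 (border '')
j=6 s[j]='b': π[6]=1 (border 'b')
j=7 s[j]='a': k: 1→0; π[7]=0 (border '')
j=8 s[j]='a': π[8]=0 (border '')
j=9 s[j]='b': π[9]=1 (border 'b')
j=10 s[j]='b': π[10]=2 (border 'bb')
j=11 s[j]='b': k: 2→1; π[11]=2 (border 'bb')
j=12 s[j]='b': k: 2→1; π[12]=2 (border 'bb')
j=13 s[j]='b': k: 2→1; π[13]=2 (border 'bb')
j=14 s[j]='a': π[14]=3 (border 'bba')
j=15 s[j]='a': π[15]=4 (border 'bbaa')
j=16 s[j]='b': k: 4→0; π[16]=1 (border 'b')
j=17 s[j]='b': π[17]=2 (border 'bb')
j=18 s[j]='b': k: 2→1; π[18]=2 (border 'bb')
j=19 s[j]='b': k: 2→1; π[19]=2 (border 'bb')
j=20 s[j]='a': π[20]=3 (border 'bba')
j=21 s[j]='b': k: 3→0; π[21]=1 (border 'b')
j=22 s[j]='a': k: 1→0; π[22]=0 (border '')
j=23 s[j]='b': π[23]=1 (border 'b')
j=24 s[j]='b': π[24]=2 (border 'bb')
j=25 s[j]='a': π[25]=3 (border 'bba')
j=26 s[j]='a': π[26]=4 (border 'bbaa')
j=27 s[j]='b': k: 4→0; π[27]=1 (border 'b')
j=28 s[j]='b': π[28]=2 (border 'bb')
j=29 s[j]='a': π[29]=3 (border 'bba')
j=30 s[j]='b': k: 3→0; π[30]=1 (border 'b')
j=31 s[j]='a': k: 1→0; π[31]=0 (border '')
j=32 s[j]='a': π[32]=0 (border '')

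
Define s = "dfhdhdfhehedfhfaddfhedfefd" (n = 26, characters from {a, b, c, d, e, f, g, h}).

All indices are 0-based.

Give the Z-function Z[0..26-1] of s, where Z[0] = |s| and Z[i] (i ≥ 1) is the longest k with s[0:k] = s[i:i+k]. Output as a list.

Z[0]=26
i=1: outside box; Z[1]=0
i=2: outside box; Z[2]=0
i=3: outside box; Z[3]=1 grow→box=[3,4)
i=4: outside box; Z[4]=0
i=5: outside box; Z[5]=3 grow→box=[5,8)
i=6: min(r-i=2, Z[1]=0)=0; Z[6]=0
i=7: min(r-i=1, Z[2]=0)=0; Z[7]=0
i=8: outside box; Z[8]=0
i=9: outside box; Z[9]=0
i=10: outside box; Z[10]=0
i=11: outside box; Z[11]=3 grow→box=[11,14)
i=12: min(r-i=2, Z[1]=0)=0; Z[12]=0
i=13: min(r-i=1, Z[2]=0)=0; Z[13]=0
i=14: outside box; Z[14]=0
i=15: outside box; Z[15]=0
i=16: outside box; Z[16]=1 grow→box=[16,17)
i=17: outside box; Z[17]=3 grow→box=[17,20)
i=18: min(r-i=2, Z[1]=0)=0; Z[18]=0
i=19: min(r-i=1, Z[2]=0)=0; Z[19]=0
i=20: outside box; Z[20]=0
i=21: outside box; Z[21]=2 grow→box=[21,23)
i=22: min(r-i=1, Z[1]=0)=0; Z[22]=0
i=23: outside box; Z[23]=0
i=24: outside box; Z[24]=0
i=25: outside box; Z[25]=1 grow→box=[25,26)

[26, 0, 0, 1, 0, 3, 0, 0, 0, 0, 0, 3, 0, 0, 0, 0, 1, 3, 0, 0, 0, 2, 0, 0, 0, 1]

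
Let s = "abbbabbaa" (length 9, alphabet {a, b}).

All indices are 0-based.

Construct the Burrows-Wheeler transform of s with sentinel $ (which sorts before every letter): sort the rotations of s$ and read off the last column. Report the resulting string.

rank  rotation    last
    0  $abbbabbaa  a
    1  a$abbbabba  a
    2  aa$abbbabb  b
    3  abbaa$abbb  b
    4  abbbabbaa$  $
    5  baa$abbbab  b
    6  babbaa$abb  b
    7  bbaa$abbba  a
    8  bbabbaa$ab  b
    9  bbbabbaa$a  a

aabb$bbaba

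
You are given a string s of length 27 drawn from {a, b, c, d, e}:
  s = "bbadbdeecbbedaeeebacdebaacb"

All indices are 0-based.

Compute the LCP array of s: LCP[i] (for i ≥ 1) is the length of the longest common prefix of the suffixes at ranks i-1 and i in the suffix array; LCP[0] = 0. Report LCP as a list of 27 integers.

[0, 1, 2, 1, 1, 0, 1, 2, 2, 1, 2, 1, 1, 0, 2, 1, 0, 1, 1, 2, 0, 3, 1, 1, 1, 2, 2]

rank | idx | suffix
   0 |  23 | aacb
   1 |  24 | acb
   2 |  18 | acdebaacb
   3 |   2 | adbdeecbbedaeeebacdebaacb
   4 |  13 | aeeebacdebaacb
   5 |  26 | b
   6 |  22 | baacb
   7 |  17 | bacdebaacb
   8 |   1 | badbdeecbbedaeeebacdebaacb
   9 |   0 | bbadbdeecbbedaeeebacdebaacb
  10 |   9 | bbedaeeebacdebaacb
  11 |   4 | bdeecbbedaeeebacdebaacb
  12 |  10 | bedaeeebacdebaacb
  13 |  25 | cb
  14 |   8 | cbbedaeeebacdebaacb
  15 |  19 | cdebaacb
  16 |  12 | daeeebacdebaacb
  17 |   3 | dbdeecbbedaeeebacdebaacb
  18 |  20 | debaacb
  19 |   5 | deecbbedaeeebacdebaacb
  20 |  21 | ebaacb
  21 |  16 | ebacdebaacb
  22 |   7 | ecbbedaeeebacdebaacb
  23 |  11 | edaeeebacdebaacb
  24 |  15 | eebacdebaacb
  25 |   6 | eecbbedaeeebacdebaacb
  26 |  14 | eeebacdebaacb

SA = [23, 24, 18, 2, 13, 26, 22, 17, 1, 0, 9, 4, 10, 25, 8, 19, 12, 3, 20, 5, 21, 16, 7, 11, 15, 6, 14]
[i] adj suffixes → lcp
  [1] 23/24 → 1 ('a')
  [2] 24/18 → 2 ('ac')
  [3] 18/2 → 1 ('a')
  [4] 2/13 → 1 ('a')
  [5] 13/26 → 0 ('')
  [6] 26/22 → 1 ('b')
  [7] 22/17 → 2 ('ba')
  [8] 17/1 → 2 ('ba')
  [9] 1/0 → 1 ('b')
  [10] 0/9 → 2 ('bb')
  [11] 9/4 → 1 ('b')
  [12] 4/10 → 1 ('b')
  [13] 10/25 → 0 ('')
  [14] 25/8 → 2 ('cb')
  [15] 8/19 → 1 ('c')
  [16] 19/12 → 0 ('')
  [17] 12/3 → 1 ('d')
  [18] 3/20 → 1 ('d')
  [19] 20/5 → 2 ('de')
  [20] 5/21 → 0 ('')
  [21] 21/16 → 3 ('eba')
  [22] 16/7 → 1 ('e')
  [23] 7/11 → 1 ('e')
  [24] 11/15 → 1 ('e')
  [25] 15/6 → 2 ('ee')
  [26] 6/14 → 2 ('ee')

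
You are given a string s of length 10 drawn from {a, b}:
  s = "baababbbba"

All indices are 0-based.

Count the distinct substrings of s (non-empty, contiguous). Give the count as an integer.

sorted suffixes:
  #0 SA[0]=9  'a'
  #1 SA[1]=1  'aababbbba'
  #2 SA[2]=2  'ababbbba'
  #3 SA[3]=4  'abbbba'
  #4 SA[4]=8  'ba'
  #5 SA[5]=0  'baababbbba'
  #6 SA[6]=3  'babbbba'
  #7 SA[7]=7  'bba'
  #8 SA[8]=6  'bbba'
  #9 SA[9]=5  'bbbba'

SA = [9, 1, 2, 4, 8, 0, 3, 7, 6, 5]
rank  pair      lcp
   1  s[9:],s[1:]  1  'a'
   2  s[1:],s[2:]  1  'a'
   3  s[2:],s[4:]  2  'ab'
   4  s[4:],s[8:]  0  ''
   5  s[8:],s[0:]  2  'ba'
   6  s[0:],s[3:]  2  'ba'
   7  s[3:],s[7:]  1  'b'
   8  s[7:],s[6:]  2  'bb'
   9  s[6:],s[5:]  3  'bbb'

n(n+1)/2 = 10·11/2 = 55
Σ LCP = 0 + 1 + 1 + 2 + 0 + 2 + 2 + 1 + 2 + 3 = 14
distinct = 55 − 14 = 41

41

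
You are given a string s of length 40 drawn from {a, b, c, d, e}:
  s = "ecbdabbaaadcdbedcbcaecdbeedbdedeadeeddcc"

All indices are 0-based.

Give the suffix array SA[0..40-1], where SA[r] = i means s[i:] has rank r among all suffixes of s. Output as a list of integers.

rank→(start, suffix):
  0 → (7, 'aaadcdbedcbcaecdbeedbdedeadeeddcc')
  1 → (8, 'aadcdbedcbcaecdbeedbdedeadeeddcc')
  2 → (4, 'abbaaadcdbedcbcaecdbeedbdedeadeeddcc')
  3 → (9, 'adcdbedcbcaecdbeedbdedeadeeddcc')
  4 → (32, 'adeeddcc')
  5 → (19, 'aecdbeedbdedeadeeddcc')
  6 → (6, 'baaadcdbedcbcaecdbeedbdedeadeeddcc')
  7 → (5, 'bbaaadcdbedcbcaecdbeedbdedeadeeddcc')
  8 → (17, 'bcaecdbeedbdedeadeeddcc')
  9 → (2, 'bdabbaaadcdbedcbcaecdbeedbdedeadeeddcc')
  10 → (27, 'bdedeadeeddcc')
  11 → (13, 'bedcbcaecdbeedbdedeadeeddcc')
  12 → (23, 'beedbdedeadeeddcc')
  13 → (39, 'c')
  14 → (18, 'caecdbeedbdedeadeeddcc')
  15 → (16, 'cbcaecdbeedbdedeadeeddcc')
  16 → (1, 'cbdabbaaadcdbedcbcaecdbeedbdedeadeeddcc')
  17 → (38, 'cc')
  18 → (11, 'cdbedcbcaecdbeedbdedeadeeddcc')
  19 → (21, 'cdbeedbdedeadeeddcc')
  20 → (3, 'dabbaaadcdbedcbcaecdbeedbdedeadeeddcc')
  21 → (26, 'dbdedeadeeddcc')
  22 → (12, 'dbedcbcaecdbeedbdedeadeeddcc')
  23 → (22, 'dbeedbdedeadeeddcc')
  24 → (15, 'dcbcaecdbeedbdedeadeeddcc')
  25 → (37, 'dcc')
  26 → (10, 'dcdbedcbcaecdbeedbdedeadeeddcc')
  27 → (36, 'ddcc')
  28 → (30, 'deadeeddcc')
  29 → (28, 'dedeadeeddcc')
  30 → (33, 'deeddcc')
  31 → (31, 'eadeeddcc')
  32 → (0, 'ecbdabbaaadcdbedcbcaecdbeedbdedeadeeddcc')
  33 → (20, 'ecdbeedbdedeadeeddcc')
  34 → (25, 'edbdedeadeeddcc')
  35 → (14, 'edcbcaecdbeedbdedeadeeddcc')
  36 → (35, 'eddcc')
  37 → (29, 'edeadeeddcc')
  38 → (24, 'eedbdedeadeeddcc')
  39 → (34, 'eeddcc')

[7, 8, 4, 9, 32, 19, 6, 5, 17, 2, 27, 13, 23, 39, 18, 16, 1, 38, 11, 21, 3, 26, 12, 22, 15, 37, 10, 36, 30, 28, 33, 31, 0, 20, 25, 14, 35, 29, 24, 34]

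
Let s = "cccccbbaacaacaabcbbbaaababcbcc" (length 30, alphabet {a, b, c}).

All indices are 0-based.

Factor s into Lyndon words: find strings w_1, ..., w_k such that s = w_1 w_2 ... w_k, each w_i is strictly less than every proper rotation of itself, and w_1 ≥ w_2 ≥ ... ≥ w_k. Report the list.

["c", "c", "c", "c", "c", "b", "b", "aac", "aac", "aabcbbb", "aaababcbcc"]

emit factor 1: 'c' (i=0, period=1)
emit factor 2: 'c' (i=1, period=1)
emit factor 3: 'c' (i=2, period=1)
emit factor 4: 'c' (i=3, period=1)
emit factor 5: 'c' (i=4, period=1)
emit factor 6: 'b' (i=5, period=1)
emit factor 7: 'b' (i=6, period=1)
emit factor 8: 'aac' (i=7, period=3)
emit factor 9: 'aac' (i=10, period=3)
emit factor 10: 'aabcbbb' (i=13, period=7)
emit factor 11: 'aaababcbcc' (i=20, period=10)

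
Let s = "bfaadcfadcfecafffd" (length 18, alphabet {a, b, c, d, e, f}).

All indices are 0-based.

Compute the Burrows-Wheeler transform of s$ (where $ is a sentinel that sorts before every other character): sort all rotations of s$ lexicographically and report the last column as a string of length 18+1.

rank  rotation             last
    0  $bfaadcfadcfecafffd  d
    1  aadcfadcfecafffd$bf  f
    2  adcfadcfecafffd$bfa  a
    3  adcfecafffd$bfaadcf  f
    4  afffd$bfaadcfadcfec  c
    5  bfaadcfadcfecafffd$  $
    6  cafffd$bfaadcfadcfe  e
    7  cfadcfecafffd$bfaad  d
    8  cfecafffd$bfaadcfad  d
    9  d$bfaadcfadcfecafff  f
   10  dcfadcfecafffd$bfaa  a
   11  dcfecafffd$bfaadcfa  a
   12  ecafffd$bfaadcfadcf  f
   13  faadcfadcfecafffd$b  b
   14  fadcfecafffd$bfaadc  c
   15  fd$bfaadcfadcfecaff  f
   16  fecafffd$bfaadcfadc  c
   17  ffd$bfaadcfadcfecaf  f
   18  fffd$bfaadcfadcfeca  a

dfafc$eddfaafbcfcfa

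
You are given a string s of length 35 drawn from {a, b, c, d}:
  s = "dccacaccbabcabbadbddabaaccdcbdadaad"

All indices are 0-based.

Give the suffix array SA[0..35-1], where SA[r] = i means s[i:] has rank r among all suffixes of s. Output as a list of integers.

sorted suffixes:
  #0 SA[0]=22  'aaccdcbdadaad'
  #1 SA[1]=32  'aad'
  #2 SA[2]=20  'abaaccdcbdadaad'
  #3 SA[3]=12  'abbadbddabaaccdcbdadaad'
  #4 SA[4]=9  'abcabbadbddabaaccdcbdadaad'
  #5 SA[5]=3  'acaccbabcabbadbddabaaccdcbdadaad'
  #6 SA[6]=5  'accbabcabbadbddabaaccdcbdadaad'
  #7 SA[7]=23  'accdcbdadaad'
  #8 SA[8]=33  'ad'
  #9 SA[9]=30  'adaad'
  #10 SA[10]=15  'adbddabaaccdcbdadaad'
  #11 SA[11]=21  'baaccdcbdadaad'
  #12 SA[12]=8  'babcabbadbddabaaccdcbdadaad'
  #13 SA[13]=14  'badbddabaaccdcbdadaad'
  #14 SA[14]=13  'bbadbddabaaccdcbdadaad'
  #15 SA[15]=10  'bcabbadbddabaaccdcbdadaad'
  #16 SA[16]=28  'bdadaad'
  #17 SA[17]=17  'bddabaaccdcbdadaad'
  #18 SA[18]=11  'cabbadbddabaaccdcbdadaad'
  #19 SA[19]=2  'cacaccbabcabbadbddabaaccdcbdadaad'
  #20 SA[20]=4  'caccbabcabbadbddabaaccdcbdadaad'
  #21 SA[21]=7  'cbabcabbadbddabaaccdcbdadaad'
  #22 SA[22]=27  'cbdadaad'
  #23 SA[23]=1  'ccacaccbabcabbadbddabaaccdcbdadaad'
  #24 SA[24]=6  'ccbabcabbadbddabaaccdcbdadaad'
  #25 SA[25]=24  'ccdcbdadaad'
  #26 SA[26]=25  'cdcbdadaad'
  #27 SA[27]=34  'd'
  #28 SA[28]=31  'daad'
  #29 SA[29]=19  'dabaaccdcbdadaad'
  #30 SA[30]=29  'dadaad'
  #31 SA[31]=16  'dbddabaaccdcbdadaad'
  #32 SA[32]=26  'dcbdadaad'
  #33 SA[33]=0  'dccacaccbabcabbadbddabaaccdcbdadaad'
  #34 SA[34]=18  'ddabaaccdcbdadaad'

[22, 32, 20, 12, 9, 3, 5, 23, 33, 30, 15, 21, 8, 14, 13, 10, 28, 17, 11, 2, 4, 7, 27, 1, 6, 24, 25, 34, 31, 19, 29, 16, 26, 0, 18]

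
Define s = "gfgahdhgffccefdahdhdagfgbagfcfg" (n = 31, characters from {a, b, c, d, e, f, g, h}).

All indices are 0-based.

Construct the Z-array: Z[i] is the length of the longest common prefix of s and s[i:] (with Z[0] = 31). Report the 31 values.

[31, 0, 1, 0, 0, 0, 0, 2, 0, 0, 0, 0, 0, 0, 0, 0, 0, 0, 0, 0, 0, 3, 0, 1, 0, 0, 2, 0, 0, 0, 1]

Z[0]=31
i=1: i≥r, start 0; Z[1]=0
i=2: i≥r, start 0; Z[2]=1 grow→box=[2,3)
i=3: i≥r, start 0; Z[3]=0
i=4: i≥r, start 0; Z[4]=0
i=5: i≥r, start 0; Z[5]=0
i=6: i≥r, start 0; Z[6]=0
i=7: i≥r, start 0; Z[7]=2 grow→box=[7,9)
i=8: min(r-i=1, Z[1]=0)=0; Z[8]=0
i=9: i≥r, start 0; Z[9]=0
i=10: i≥r, start 0; Z[10]=0
i=11: i≥r, start 0; Z[11]=0
i=12: i≥r, start 0; Z[12]=0
i=13: i≥r, start 0; Z[13]=0
i=14: i≥r, start 0; Z[14]=0
i=15: i≥r, start 0; Z[15]=0
i=16: i≥r, start 0; Z[16]=0
i=17: i≥r, start 0; Z[17]=0
i=18: i≥r, start 0; Z[18]=0
i=19: i≥r, start 0; Z[19]=0
i=20: i≥r, start 0; Z[20]=0
i=21: i≥r, start 0; Z[21]=3 grow→box=[21,24)
i=22: min(r-i=2, Z[1]=0)=0; Z[22]=0
i=23: min(r-i=1, Z[2]=1)=1; Z[23]=1
i=24: i≥r, start 0; Z[24]=0
i=25: i≥r, start 0; Z[25]=0
i=26: i≥r, start 0; Z[26]=2 grow→box=[26,28)
i=27: min(r-i=1, Z[1]=0)=0; Z[27]=0
i=28: i≥r, start 0; Z[28]=0
i=29: i≥r, start 0; Z[29]=0
i=30: i≥r, start 0; Z[30]=1 grow→box=[30,31)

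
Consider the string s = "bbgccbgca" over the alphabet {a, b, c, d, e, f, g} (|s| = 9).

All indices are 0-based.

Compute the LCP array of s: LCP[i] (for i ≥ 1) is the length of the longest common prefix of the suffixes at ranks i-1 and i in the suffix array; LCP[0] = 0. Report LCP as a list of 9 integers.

rank | idx | suffix
   0 |   8 | a
   1 |   0 | bbgccbgca
   2 |   5 | bgca
   3 |   1 | bgccbgca
   4 |   7 | ca
   5 |   4 | cbgca
   6 |   3 | ccbgca
   7 |   6 | gca
   8 |   2 | gccbgca

SA = [8, 0, 5, 1, 7, 4, 3, 6, 2]
i: (SA[i-1],SA[i]) lcp shared
  1: (8,0) 0 ''
  2: (0,5) 1 'b'
  3: (5,1) 3 'bgc'
  4: (1,7) 0 ''
  5: (7,4) 1 'c'
  6: (4,3) 1 'c'
  7: (3,6) 0 ''
  8: (6,2) 2 'gc'

[0, 0, 1, 3, 0, 1, 1, 0, 2]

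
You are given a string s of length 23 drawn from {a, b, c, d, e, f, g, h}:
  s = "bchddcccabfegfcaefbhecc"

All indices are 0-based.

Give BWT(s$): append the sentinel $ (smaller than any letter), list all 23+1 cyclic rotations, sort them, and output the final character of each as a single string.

ccc$afccfecdbdhhafegbecb

rank  rotation                  last
    0  $bchddcccabfegfcaefbhecc  c
    1  abfegfcaefbhecc$bchddccc  c
    2  aefbhecc$bchddcccabfegfc  c
    3  bchddcccabfegfcaefbhecc$  $
    4  bfegfcaefbhecc$bchddccca  a
    5  bhecc$bchddcccabfegfcaef  f
    6  c$bchddcccabfegfcaefbhec  c
    7  cabfegfcaefbhecc$bchddcc  c
    8  caefbhecc$bchddcccabfegf  f
    9  cc$bchddcccabfegfcaefbhe  e
   10  ccabfegfcaefbhecc$bchddc  c
   11  cccabfegfcaefbhecc$bchdd  d
   12  chddcccabfegfcaefbhecc$b  b
   13  dcccabfegfcaefbhecc$bchd  d
   14  ddcccabfegfcaefbhecc$bch  h
   15  ecc$bchddcccabfegfcaefbh  h
   16  efbhecc$bchddcccabfegfca  a
   17  egfcaefbhecc$bchddcccabf  f
   18  fbhecc$bchddcccabfegfcae  e
   19  fcaefbhecc$bchddcccabfeg  g
   20  fegfcaefbhecc$bchddcccab  b
   21  gfcaefbhecc$bchddcccabfe  e
   22  hddcccabfegfcaefbhecc$bc  c
   23  hecc$bchddcccabfegfcaefb  b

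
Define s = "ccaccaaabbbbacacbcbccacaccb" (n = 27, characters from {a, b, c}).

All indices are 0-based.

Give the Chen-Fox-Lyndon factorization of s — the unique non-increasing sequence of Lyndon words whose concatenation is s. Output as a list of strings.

emit factor 1: 'c' (i=0, period=1)
emit factor 2: 'c' (i=1, period=1)
emit factor 3: 'acc' (i=2, period=3)
emit factor 4: 'aaabbbbacacbcbccacaccb' (i=5, period=22)

["c", "c", "acc", "aaabbbbacacbcbccacaccb"]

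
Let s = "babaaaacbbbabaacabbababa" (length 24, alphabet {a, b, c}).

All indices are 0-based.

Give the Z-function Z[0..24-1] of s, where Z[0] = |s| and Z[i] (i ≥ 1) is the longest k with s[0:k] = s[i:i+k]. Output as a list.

[24, 0, 2, 0, 0, 0, 0, 0, 1, 1, 5, 0, 2, 0, 0, 0, 0, 1, 4, 0, 4, 0, 2, 0]

Z[0]=24
i=1: outside box; Z[1]=0
i=2: outside box; Z[2]=2 grow→box=[2,4)
i=3: min(r-i=1, Z[1]=0)=0; Z[3]=0
i=4: outside box; Z[4]=0
i=5: outside box; Z[5]=0
i=6: outside box; Z[6]=0
i=7: outside box; Z[7]=0
i=8: outside box; Z[8]=1 grow→box=[8,9)
i=9: outside box; Z[9]=1 grow→box=[9,10)
i=10: outside box; Z[10]=5 grow→box=[10,15)
i=11: min(r-i=4, Z[1]=0)=0; Z[11]=0
i=12: min(r-i=3, Z[2]=2)=2; Z[12]=2
i=13: min(r-i=2, Z[3]=0)=0; Z[13]=0
i=14: min(r-i=1, Z[4]=0)=0; Z[14]=0
i=15: outside box; Z[15]=0
i=16: outside box; Z[16]=0
i=17: outside box; Z[17]=1 grow→box=[17,18)
i=18: outside box; Z[18]=4 grow→box=[18,22)
i=19: min(r-i=3, Z[1]=0)=0; Z[19]=0
i=20: min(r-i=2, Z[2]=2)=2; Z[20]=4 grow→box=[20,24)
i=21: min(r-i=3, Z[1]=0)=0; Z[21]=0
i=22: min(r-i=2, Z[2]=2)=2; Z[22]=2
i=23: min(r-i=1, Z[3]=0)=0; Z[23]=0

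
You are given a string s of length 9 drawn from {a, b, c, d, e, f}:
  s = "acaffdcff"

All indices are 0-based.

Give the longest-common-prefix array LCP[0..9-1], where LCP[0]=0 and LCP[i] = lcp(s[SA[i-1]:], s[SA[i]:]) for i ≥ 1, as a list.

rank→(start, suffix):
  0 → (0, 'acaffdcff')
  1 → (2, 'affdcff')
  2 → (1, 'caffdcff')
  3 → (6, 'cff')
  4 → (5, 'dcff')
  5 → (8, 'f')
  6 → (4, 'fdcff')
  7 → (7, 'ff')
  8 → (3, 'ffdcff')

SA = [0, 2, 1, 6, 5, 8, 4, 7, 3]
rank  pair      lcp
   1  s[0:],s[2:]  1  'a'
   2  s[2:],s[1:]  0  ''
   3  s[1:],s[6:]  1  'c'
   4  s[6:],s[5:]  0  ''
   5  s[5:],s[8:]  0  ''
   6  s[8:],s[4:]  1  'f'
   7  s[4:],s[7:]  1  'f'
   8  s[7:],s[3:]  2  'ff'

[0, 1, 0, 1, 0, 0, 1, 1, 2]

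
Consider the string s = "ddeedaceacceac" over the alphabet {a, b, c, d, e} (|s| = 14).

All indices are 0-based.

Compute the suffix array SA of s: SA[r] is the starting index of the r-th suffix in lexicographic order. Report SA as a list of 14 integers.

rank→(start, suffix):
  0 → (12, 'ac')
  1 → (8, 'acceac')
  2 → (5, 'aceacceac')
  3 → (13, 'c')
  4 → (9, 'cceac')
  5 → (10, 'ceac')
  6 → (6, 'ceacceac')
  7 → (4, 'daceacceac')
  8 → (0, 'ddeedaceacceac')
  9 → (1, 'deedaceacceac')
  10 → (11, 'eac')
  11 → (7, 'eacceac')
  12 → (3, 'edaceacceac')
  13 → (2, 'eedaceacceac')

[12, 8, 5, 13, 9, 10, 6, 4, 0, 1, 11, 7, 3, 2]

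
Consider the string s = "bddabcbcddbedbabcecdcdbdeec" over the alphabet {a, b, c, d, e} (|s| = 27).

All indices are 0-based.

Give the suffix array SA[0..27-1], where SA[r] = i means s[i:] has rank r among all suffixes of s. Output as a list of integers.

rank | idx | suffix
   0 |   3 | abcbcddbedbabcecdcdbdeec
   1 |  14 | abcecdcdbdeec
   2 |  13 | babcecdcdbdeec
   3 |   4 | bcbcddbedbabcecdcdbdeec
   4 |   6 | bcddbedbabcecdcdbdeec
   5 |  15 | bcecdcdbdeec
   6 |   0 | bddabcbcddbedbabcecdcdbdeec
   7 |  22 | bdeec
   8 |  10 | bedbabcecdcdbdeec
   9 |  26 | c
  10 |   5 | cbcddbedbabcecdcdbdeec
  11 |  20 | cdbdeec
  12 |  18 | cdcdbdeec
  13 |   7 | cddbedbabcecdcdbdeec
  14 |  16 | cecdcdbdeec
  15 |   2 | dabcbcddbedbabcecdcdbdeec
  16 |  12 | dbabcecdcdbdeec
  17 |  21 | dbdeec
  18 |   9 | dbedbabcecdcdbdeec
  19 |  19 | dcdbdeec
  20 |   1 | ddabcbcddbedbabcecdcdbdeec
  21 |   8 | ddbedbabcecdcdbdeec
  22 |  23 | deec
  23 |  25 | ec
  24 |  17 | ecdcdbdeec
  25 |  11 | edbabcecdcdbdeec
  26 |  24 | eec

[3, 14, 13, 4, 6, 15, 0, 22, 10, 26, 5, 20, 18, 7, 16, 2, 12, 21, 9, 19, 1, 8, 23, 25, 17, 11, 24]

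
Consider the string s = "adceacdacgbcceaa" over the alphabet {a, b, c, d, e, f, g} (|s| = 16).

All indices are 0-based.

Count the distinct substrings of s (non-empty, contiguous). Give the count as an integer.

122

rank→(start, suffix):
  0 → (15, 'a')
  1 → (14, 'aa')
  2 → (4, 'acdacgbcceaa')
  3 → (7, 'acgbcceaa')
  4 → (0, 'adceacdacgbcceaa')
  5 → (10, 'bcceaa')
  6 → (11, 'cceaa')
  7 → (5, 'cdacgbcceaa')
  8 → (12, 'ceaa')
  9 → (2, 'ceacdacgbcceaa')
  10 → (8, 'cgbcceaa')
  11 → (6, 'dacgbcceaa')
  12 → (1, 'dceacdacgbcceaa')
  13 → (13, 'eaa')
  14 → (3, 'eacdacgbcceaa')
  15 → (9, 'gbcceaa')

SA = [15, 14, 4, 7, 0, 10, 11, 5, 12, 2, 8, 6, 1, 13, 3, 9]
i: (SA[i-1],SA[i]) lcp shared
  1: (15,14) 1 'a'
  2: (14,4) 1 'a'
  3: (4,7) 2 'ac'
  4: (7,0) 1 'a'
  5: (0,10) 0 ''
  6: (10,11) 0 ''
  7: (11,5) 1 'c'
  8: (5,12) 1 'c'
  9: (12,2) 3 'cea'
  10: (2,8) 1 'c'
  11: (8,6) 0 ''
  12: (6,1) 1 'd'
  13: (1,13) 0 ''
  14: (13,3) 2 'ea'
  15: (3,9) 0 ''

n(n+1)/2 = 16·17/2 = 136
Σ LCP = 0 + 1 + 1 + 2 + 1 + 0 + 0 + 1 + 1 + 3 + 1 + 0 + 1 + 0 + 2 + 0 = 14
distinct = 136 − 14 = 122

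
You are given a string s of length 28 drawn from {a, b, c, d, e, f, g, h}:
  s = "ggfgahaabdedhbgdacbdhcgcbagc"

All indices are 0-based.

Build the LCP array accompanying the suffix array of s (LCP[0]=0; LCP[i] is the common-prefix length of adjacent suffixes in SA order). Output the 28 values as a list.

[0, 1, 1, 1, 1, 0, 1, 2, 1, 0, 1, 2, 1, 0, 1, 1, 2, 0, 0, 0, 1, 2, 1, 1, 1, 0, 1, 1]

rank | idx | suffix
   0 |   6 | aabdedhbgdacbdhcgcbagc
   1 |   7 | abdedhbgdacbdhcgcbagc
   2 |  16 | acbdhcgcbagc
   3 |  25 | agc
   4 |   4 | ahaabdedhbgdacbdhcgcbagc
   5 |  24 | bagc
   6 |   8 | bdedhbgdacbdhcgcbagc
   7 |  18 | bdhcgcbagc
   8 |  13 | bgdacbdhcgcbagc
   9 |  27 | c
  10 |  23 | cbagc
  11 |  17 | cbdhcgcbagc
  12 |  21 | cgcbagc
  13 |  15 | dacbdhcgcbagc
  14 |   9 | dedhbgdacbdhcgcbagc
  15 |  11 | dhbgdacbdhcgcbagc
  16 |  19 | dhcgcbagc
  17 |  10 | edhbgdacbdhcgcbagc
  18 |   2 | fgahaabdedhbgdacbdhcgcbagc
  19 |   3 | gahaabdedhbgdacbdhcgcbagc
  20 |  26 | gc
  21 |  22 | gcbagc
  22 |  14 | gdacbdhcgcbagc
  23 |   1 | gfgahaabdedhbgdacbdhcgcbagc
  24 |   0 | ggfgahaabdedhbgdacbdhcgcbagc
  25 |   5 | haabdedhbgdacbdhcgcbagc
  26 |  12 | hbgdacbdhcgcbagc
  27 |  20 | hcgcbagc

SA = [6, 7, 16, 25, 4, 24, 8, 18, 13, 27, 23, 17, 21, 15, 9, 11, 19, 10, 2, 3, 26, 22, 14, 1, 0, 5, 12, 20]
[i] adj suffixes → lcp
  [1] 6/7 → 1 ('a')
  [2] 7/16 → 1 ('a')
  [3] 16/25 → 1 ('a')
  [4] 25/4 → 1 ('a')
  [5] 4/24 → 0 ('')
  [6] 24/8 → 1 ('b')
  [7] 8/18 → 2 ('bd')
  [8] 18/13 → 1 ('b')
  [9] 13/27 → 0 ('')
  [10] 27/23 → 1 ('c')
  [11] 23/17 → 2 ('cb')
  [12] 17/21 → 1 ('c')
  [13] 21/15 → 0 ('')
  [14] 15/9 → 1 ('d')
  [15] 9/11 → 1 ('d')
  [16] 11/19 → 2 ('dh')
  [17] 19/10 → 0 ('')
  [18] 10/2 → 0 ('')
  [19] 2/3 → 0 ('')
  [20] 3/26 → 1 ('g')
  [21] 26/22 → 2 ('gc')
  [22] 22/14 → 1 ('g')
  [23] 14/1 → 1 ('g')
  [24] 1/0 → 1 ('g')
  [25] 0/5 → 0 ('')
  [26] 5/12 → 1 ('h')
  [27] 12/20 → 1 ('h')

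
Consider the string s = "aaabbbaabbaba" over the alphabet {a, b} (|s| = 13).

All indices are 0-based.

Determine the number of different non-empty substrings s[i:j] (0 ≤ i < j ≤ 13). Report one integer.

68

rank→(start, suffix):
  0 → (12, 'a')
  1 → (0, 'aaabbbaabbaba')
  2 → (6, 'aabbaba')
  3 → (1, 'aabbbaabbaba')
  4 → (10, 'aba')
  5 → (7, 'abbaba')
  6 → (2, 'abbbaabbaba')
  7 → (11, 'ba')
  8 → (5, 'baabbaba')
  9 → (9, 'baba')
  10 → (4, 'bbaabbaba')
  11 → (8, 'bbaba')
  12 → (3, 'bbbaabbaba')

SA = [12, 0, 6, 1, 10, 7, 2, 11, 5, 9, 4, 8, 3]
i: (SA[i-1],SA[i]) lcp shared
  1: (12,0) 1 'a'
  2: (0,6) 2 'aa'
  3: (6,1) 4 'aabb'
  4: (1,10) 1 'a'
  5: (10,7) 2 'ab'
  6: (7,2) 3 'abb'
  7: (2,11) 0 ''
  8: (11,5) 2 'ba'
  9: (5,9) 2 'ba'
  10: (9,4) 1 'b'
  11: (4,8) 3 'bba'
  12: (8,3) 2 'bb'

n(n+1)/2 = 13·14/2 = 91
Σ LCP = 0 + 1 + 2 + 4 + 1 + 2 + 3 + 0 + 2 + 2 + 1 + 3 + 2 = 23
distinct = 91 − 23 = 68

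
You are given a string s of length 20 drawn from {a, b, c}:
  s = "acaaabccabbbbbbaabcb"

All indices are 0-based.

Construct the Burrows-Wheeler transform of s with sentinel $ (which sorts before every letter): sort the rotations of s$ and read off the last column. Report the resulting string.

rank  rotation               last
    0  $acaaabccabbbbbbaabcb  b
    1  aaabccabbbbbbaabcb$ac  c
    2  aabcb$acaaabccabbbbbb  b
    3  aabccabbbbbbaabcb$aca  a
    4  abbbbbbaabcb$acaaabcc  c
    5  abcb$acaaabccabbbbbba  a
    6  abccabbbbbbaabcb$acaa  a
    7  acaaabccabbbbbbaabcb$  $
    8  b$acaaabccabbbbbbaabc  c
    9  baabcb$acaaabccabbbbb  b
   10  bbaabcb$acaaabccabbbb  b
   11  bbbaabcb$acaaabccabbb  b
   12  bbbbaabcb$acaaabccabb  b
   13  bbbbbaabcb$acaaabccab  b
   14  bbbbbbaabcb$acaaabcca  a
   15  bcb$acaaabccabbbbbbaa  a
   16  bccabbbbbbaabcb$acaaa  a
   17  caaabccabbbbbbaabcb$a  a
   18  cabbbbbbaabcb$acaaabc  c
   19  cb$acaaabccabbbbbbaab  b
   20  ccabbbbbbaabcb$acaaab  b

bcbacaa$cbbbbbaaaacbb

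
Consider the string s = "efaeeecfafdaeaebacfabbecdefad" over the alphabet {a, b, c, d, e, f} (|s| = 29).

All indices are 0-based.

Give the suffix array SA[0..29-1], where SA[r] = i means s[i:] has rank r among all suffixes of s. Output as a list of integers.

sorted suffixes:
  #0 SA[0]=19  'abbecdefad'
  #1 SA[1]=16  'acfabbecdefad'
  #2 SA[2]=27  'ad'
  #3 SA[3]=11  'aeaebacfabbecdefad'
  #4 SA[4]=13  'aebacfabbecdefad'
  #5 SA[5]=2  'aeeecfafdaeaebacfabbecdefad'
  #6 SA[6]=8  'afdaeaebacfabbecdefad'
  #7 SA[7]=15  'bacfabbecdefad'
  #8 SA[8]=20  'bbecdefad'
  #9 SA[9]=21  'becdefad'
  #10 SA[10]=23  'cdefad'
  #11 SA[11]=17  'cfabbecdefad'
  #12 SA[12]=6  'cfafdaeaebacfabbecdefad'
  #13 SA[13]=28  'd'
  #14 SA[14]=10  'daeaebacfabbecdefad'
  #15 SA[15]=24  'defad'
  #16 SA[16]=12  'eaebacfabbecdefad'
  #17 SA[17]=14  'ebacfabbecdefad'
  #18 SA[18]=22  'ecdefad'
  #19 SA[19]=5  'ecfafdaeaebacfabbecdefad'
  #20 SA[20]=4  'eecfafdaeaebacfabbecdefad'
  #21 SA[21]=3  'eeecfafdaeaebacfabbecdefad'
  #22 SA[22]=25  'efad'
  #23 SA[23]=0  'efaeeecfafdaeaebacfabbecdefad'
  #24 SA[24]=18  'fabbecdefad'
  #25 SA[25]=26  'fad'
  #26 SA[26]=1  'faeeecfafdaeaebacfabbecdefad'
  #27 SA[27]=7  'fafdaeaebacfabbecdefad'
  #28 SA[28]=9  'fdaeaebacfabbecdefad'

[19, 16, 27, 11, 13, 2, 8, 15, 20, 21, 23, 17, 6, 28, 10, 24, 12, 14, 22, 5, 4, 3, 25, 0, 18, 26, 1, 7, 9]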